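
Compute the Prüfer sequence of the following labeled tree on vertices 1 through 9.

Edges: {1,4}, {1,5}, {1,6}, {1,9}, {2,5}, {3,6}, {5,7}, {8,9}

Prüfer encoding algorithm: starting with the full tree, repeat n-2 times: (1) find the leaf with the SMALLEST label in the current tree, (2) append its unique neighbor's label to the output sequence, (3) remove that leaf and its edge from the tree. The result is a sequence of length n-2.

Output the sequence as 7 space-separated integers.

Answer: 5 6 1 1 5 1 9

Derivation:
Step 1: leaves = {2,3,4,7,8}. Remove smallest leaf 2, emit neighbor 5.
Step 2: leaves = {3,4,7,8}. Remove smallest leaf 3, emit neighbor 6.
Step 3: leaves = {4,6,7,8}. Remove smallest leaf 4, emit neighbor 1.
Step 4: leaves = {6,7,8}. Remove smallest leaf 6, emit neighbor 1.
Step 5: leaves = {7,8}. Remove smallest leaf 7, emit neighbor 5.
Step 6: leaves = {5,8}. Remove smallest leaf 5, emit neighbor 1.
Step 7: leaves = {1,8}. Remove smallest leaf 1, emit neighbor 9.
Done: 2 vertices remain (8, 9). Sequence = [5 6 1 1 5 1 9]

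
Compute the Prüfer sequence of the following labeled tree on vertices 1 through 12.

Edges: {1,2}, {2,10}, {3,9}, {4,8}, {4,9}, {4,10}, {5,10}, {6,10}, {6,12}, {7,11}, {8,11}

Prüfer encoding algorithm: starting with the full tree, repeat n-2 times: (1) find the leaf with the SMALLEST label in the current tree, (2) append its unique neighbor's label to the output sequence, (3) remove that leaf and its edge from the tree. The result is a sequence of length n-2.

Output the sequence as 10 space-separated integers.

Answer: 2 10 9 10 11 4 8 4 10 6

Derivation:
Step 1: leaves = {1,3,5,7,12}. Remove smallest leaf 1, emit neighbor 2.
Step 2: leaves = {2,3,5,7,12}. Remove smallest leaf 2, emit neighbor 10.
Step 3: leaves = {3,5,7,12}. Remove smallest leaf 3, emit neighbor 9.
Step 4: leaves = {5,7,9,12}. Remove smallest leaf 5, emit neighbor 10.
Step 5: leaves = {7,9,12}. Remove smallest leaf 7, emit neighbor 11.
Step 6: leaves = {9,11,12}. Remove smallest leaf 9, emit neighbor 4.
Step 7: leaves = {11,12}. Remove smallest leaf 11, emit neighbor 8.
Step 8: leaves = {8,12}. Remove smallest leaf 8, emit neighbor 4.
Step 9: leaves = {4,12}. Remove smallest leaf 4, emit neighbor 10.
Step 10: leaves = {10,12}. Remove smallest leaf 10, emit neighbor 6.
Done: 2 vertices remain (6, 12). Sequence = [2 10 9 10 11 4 8 4 10 6]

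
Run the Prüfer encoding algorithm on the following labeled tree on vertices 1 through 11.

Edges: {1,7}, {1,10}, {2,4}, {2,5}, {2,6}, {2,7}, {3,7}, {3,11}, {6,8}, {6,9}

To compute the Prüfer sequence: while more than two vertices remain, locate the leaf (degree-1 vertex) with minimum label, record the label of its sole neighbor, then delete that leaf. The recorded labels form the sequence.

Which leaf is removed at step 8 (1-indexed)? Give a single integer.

Answer: 1

Derivation:
Step 1: current leaves = {4,5,8,9,10,11}. Remove leaf 4 (neighbor: 2).
Step 2: current leaves = {5,8,9,10,11}. Remove leaf 5 (neighbor: 2).
Step 3: current leaves = {8,9,10,11}. Remove leaf 8 (neighbor: 6).
Step 4: current leaves = {9,10,11}. Remove leaf 9 (neighbor: 6).
Step 5: current leaves = {6,10,11}. Remove leaf 6 (neighbor: 2).
Step 6: current leaves = {2,10,11}. Remove leaf 2 (neighbor: 7).
Step 7: current leaves = {10,11}. Remove leaf 10 (neighbor: 1).
Step 8: current leaves = {1,11}. Remove leaf 1 (neighbor: 7).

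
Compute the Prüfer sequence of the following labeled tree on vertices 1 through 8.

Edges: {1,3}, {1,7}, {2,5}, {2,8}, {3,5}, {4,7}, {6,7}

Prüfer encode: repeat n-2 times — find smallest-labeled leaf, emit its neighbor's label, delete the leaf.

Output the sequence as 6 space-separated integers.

Answer: 7 7 1 3 5 2

Derivation:
Step 1: leaves = {4,6,8}. Remove smallest leaf 4, emit neighbor 7.
Step 2: leaves = {6,8}. Remove smallest leaf 6, emit neighbor 7.
Step 3: leaves = {7,8}. Remove smallest leaf 7, emit neighbor 1.
Step 4: leaves = {1,8}. Remove smallest leaf 1, emit neighbor 3.
Step 5: leaves = {3,8}. Remove smallest leaf 3, emit neighbor 5.
Step 6: leaves = {5,8}. Remove smallest leaf 5, emit neighbor 2.
Done: 2 vertices remain (2, 8). Sequence = [7 7 1 3 5 2]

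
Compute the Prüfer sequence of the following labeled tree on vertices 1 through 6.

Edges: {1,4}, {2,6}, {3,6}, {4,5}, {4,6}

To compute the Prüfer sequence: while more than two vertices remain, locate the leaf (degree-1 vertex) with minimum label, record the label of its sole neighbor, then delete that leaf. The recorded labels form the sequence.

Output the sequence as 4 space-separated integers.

Step 1: leaves = {1,2,3,5}. Remove smallest leaf 1, emit neighbor 4.
Step 2: leaves = {2,3,5}. Remove smallest leaf 2, emit neighbor 6.
Step 3: leaves = {3,5}. Remove smallest leaf 3, emit neighbor 6.
Step 4: leaves = {5,6}. Remove smallest leaf 5, emit neighbor 4.
Done: 2 vertices remain (4, 6). Sequence = [4 6 6 4]

Answer: 4 6 6 4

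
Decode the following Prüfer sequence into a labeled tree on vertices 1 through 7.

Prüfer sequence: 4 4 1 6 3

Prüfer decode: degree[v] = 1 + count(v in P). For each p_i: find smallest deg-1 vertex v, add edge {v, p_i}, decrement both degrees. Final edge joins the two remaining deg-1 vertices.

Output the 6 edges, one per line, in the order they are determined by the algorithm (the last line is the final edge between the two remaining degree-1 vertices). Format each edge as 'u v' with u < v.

Initial degrees: {1:2, 2:1, 3:2, 4:3, 5:1, 6:2, 7:1}
Step 1: smallest deg-1 vertex = 2, p_1 = 4. Add edge {2,4}. Now deg[2]=0, deg[4]=2.
Step 2: smallest deg-1 vertex = 5, p_2 = 4. Add edge {4,5}. Now deg[5]=0, deg[4]=1.
Step 3: smallest deg-1 vertex = 4, p_3 = 1. Add edge {1,4}. Now deg[4]=0, deg[1]=1.
Step 4: smallest deg-1 vertex = 1, p_4 = 6. Add edge {1,6}. Now deg[1]=0, deg[6]=1.
Step 5: smallest deg-1 vertex = 6, p_5 = 3. Add edge {3,6}. Now deg[6]=0, deg[3]=1.
Final: two remaining deg-1 vertices are 3, 7. Add edge {3,7}.

Answer: 2 4
4 5
1 4
1 6
3 6
3 7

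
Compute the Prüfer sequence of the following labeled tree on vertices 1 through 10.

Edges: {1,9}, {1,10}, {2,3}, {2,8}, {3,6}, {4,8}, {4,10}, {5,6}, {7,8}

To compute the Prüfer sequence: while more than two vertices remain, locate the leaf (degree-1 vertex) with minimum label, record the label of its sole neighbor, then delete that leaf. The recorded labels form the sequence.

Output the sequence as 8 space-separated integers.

Answer: 6 3 2 8 8 4 10 1

Derivation:
Step 1: leaves = {5,7,9}. Remove smallest leaf 5, emit neighbor 6.
Step 2: leaves = {6,7,9}. Remove smallest leaf 6, emit neighbor 3.
Step 3: leaves = {3,7,9}. Remove smallest leaf 3, emit neighbor 2.
Step 4: leaves = {2,7,9}. Remove smallest leaf 2, emit neighbor 8.
Step 5: leaves = {7,9}. Remove smallest leaf 7, emit neighbor 8.
Step 6: leaves = {8,9}. Remove smallest leaf 8, emit neighbor 4.
Step 7: leaves = {4,9}. Remove smallest leaf 4, emit neighbor 10.
Step 8: leaves = {9,10}. Remove smallest leaf 9, emit neighbor 1.
Done: 2 vertices remain (1, 10). Sequence = [6 3 2 8 8 4 10 1]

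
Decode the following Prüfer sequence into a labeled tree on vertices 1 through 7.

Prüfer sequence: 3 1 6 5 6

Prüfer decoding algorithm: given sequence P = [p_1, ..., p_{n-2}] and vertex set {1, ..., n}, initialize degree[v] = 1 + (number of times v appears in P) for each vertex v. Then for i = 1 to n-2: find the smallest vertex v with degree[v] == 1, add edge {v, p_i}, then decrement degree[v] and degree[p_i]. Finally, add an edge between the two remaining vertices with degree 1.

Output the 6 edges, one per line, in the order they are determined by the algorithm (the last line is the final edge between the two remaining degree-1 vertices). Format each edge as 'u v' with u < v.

Answer: 2 3
1 3
1 6
4 5
5 6
6 7

Derivation:
Initial degrees: {1:2, 2:1, 3:2, 4:1, 5:2, 6:3, 7:1}
Step 1: smallest deg-1 vertex = 2, p_1 = 3. Add edge {2,3}. Now deg[2]=0, deg[3]=1.
Step 2: smallest deg-1 vertex = 3, p_2 = 1. Add edge {1,3}. Now deg[3]=0, deg[1]=1.
Step 3: smallest deg-1 vertex = 1, p_3 = 6. Add edge {1,6}. Now deg[1]=0, deg[6]=2.
Step 4: smallest deg-1 vertex = 4, p_4 = 5. Add edge {4,5}. Now deg[4]=0, deg[5]=1.
Step 5: smallest deg-1 vertex = 5, p_5 = 6. Add edge {5,6}. Now deg[5]=0, deg[6]=1.
Final: two remaining deg-1 vertices are 6, 7. Add edge {6,7}.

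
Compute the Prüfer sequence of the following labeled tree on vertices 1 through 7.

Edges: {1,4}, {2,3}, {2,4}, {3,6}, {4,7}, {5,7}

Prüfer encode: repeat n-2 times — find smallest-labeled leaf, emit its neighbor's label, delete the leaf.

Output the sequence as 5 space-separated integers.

Step 1: leaves = {1,5,6}. Remove smallest leaf 1, emit neighbor 4.
Step 2: leaves = {5,6}. Remove smallest leaf 5, emit neighbor 7.
Step 3: leaves = {6,7}. Remove smallest leaf 6, emit neighbor 3.
Step 4: leaves = {3,7}. Remove smallest leaf 3, emit neighbor 2.
Step 5: leaves = {2,7}. Remove smallest leaf 2, emit neighbor 4.
Done: 2 vertices remain (4, 7). Sequence = [4 7 3 2 4]

Answer: 4 7 3 2 4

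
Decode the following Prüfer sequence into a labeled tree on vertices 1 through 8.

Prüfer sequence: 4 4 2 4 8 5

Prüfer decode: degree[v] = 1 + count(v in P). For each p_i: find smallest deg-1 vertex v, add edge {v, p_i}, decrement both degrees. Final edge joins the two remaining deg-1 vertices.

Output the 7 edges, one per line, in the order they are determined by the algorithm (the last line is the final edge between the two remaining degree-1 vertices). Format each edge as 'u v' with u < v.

Initial degrees: {1:1, 2:2, 3:1, 4:4, 5:2, 6:1, 7:1, 8:2}
Step 1: smallest deg-1 vertex = 1, p_1 = 4. Add edge {1,4}. Now deg[1]=0, deg[4]=3.
Step 2: smallest deg-1 vertex = 3, p_2 = 4. Add edge {3,4}. Now deg[3]=0, deg[4]=2.
Step 3: smallest deg-1 vertex = 6, p_3 = 2. Add edge {2,6}. Now deg[6]=0, deg[2]=1.
Step 4: smallest deg-1 vertex = 2, p_4 = 4. Add edge {2,4}. Now deg[2]=0, deg[4]=1.
Step 5: smallest deg-1 vertex = 4, p_5 = 8. Add edge {4,8}. Now deg[4]=0, deg[8]=1.
Step 6: smallest deg-1 vertex = 7, p_6 = 5. Add edge {5,7}. Now deg[7]=0, deg[5]=1.
Final: two remaining deg-1 vertices are 5, 8. Add edge {5,8}.

Answer: 1 4
3 4
2 6
2 4
4 8
5 7
5 8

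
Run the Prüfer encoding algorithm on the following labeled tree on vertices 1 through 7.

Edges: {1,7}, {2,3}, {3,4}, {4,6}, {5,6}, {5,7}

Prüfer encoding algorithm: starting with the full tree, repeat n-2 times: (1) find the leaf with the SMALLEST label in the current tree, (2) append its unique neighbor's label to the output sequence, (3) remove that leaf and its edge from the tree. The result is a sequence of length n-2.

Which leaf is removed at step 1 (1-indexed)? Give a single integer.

Step 1: current leaves = {1,2}. Remove leaf 1 (neighbor: 7).

Answer: 1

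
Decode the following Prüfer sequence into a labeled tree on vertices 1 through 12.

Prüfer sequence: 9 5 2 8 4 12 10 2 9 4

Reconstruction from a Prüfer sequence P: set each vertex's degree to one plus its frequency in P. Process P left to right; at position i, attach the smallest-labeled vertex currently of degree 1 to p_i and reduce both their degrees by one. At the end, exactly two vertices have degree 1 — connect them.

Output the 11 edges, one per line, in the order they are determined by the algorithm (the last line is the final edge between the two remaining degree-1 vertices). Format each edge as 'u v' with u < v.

Initial degrees: {1:1, 2:3, 3:1, 4:3, 5:2, 6:1, 7:1, 8:2, 9:3, 10:2, 11:1, 12:2}
Step 1: smallest deg-1 vertex = 1, p_1 = 9. Add edge {1,9}. Now deg[1]=0, deg[9]=2.
Step 2: smallest deg-1 vertex = 3, p_2 = 5. Add edge {3,5}. Now deg[3]=0, deg[5]=1.
Step 3: smallest deg-1 vertex = 5, p_3 = 2. Add edge {2,5}. Now deg[5]=0, deg[2]=2.
Step 4: smallest deg-1 vertex = 6, p_4 = 8. Add edge {6,8}. Now deg[6]=0, deg[8]=1.
Step 5: smallest deg-1 vertex = 7, p_5 = 4. Add edge {4,7}. Now deg[7]=0, deg[4]=2.
Step 6: smallest deg-1 vertex = 8, p_6 = 12. Add edge {8,12}. Now deg[8]=0, deg[12]=1.
Step 7: smallest deg-1 vertex = 11, p_7 = 10. Add edge {10,11}. Now deg[11]=0, deg[10]=1.
Step 8: smallest deg-1 vertex = 10, p_8 = 2. Add edge {2,10}. Now deg[10]=0, deg[2]=1.
Step 9: smallest deg-1 vertex = 2, p_9 = 9. Add edge {2,9}. Now deg[2]=0, deg[9]=1.
Step 10: smallest deg-1 vertex = 9, p_10 = 4. Add edge {4,9}. Now deg[9]=0, deg[4]=1.
Final: two remaining deg-1 vertices are 4, 12. Add edge {4,12}.

Answer: 1 9
3 5
2 5
6 8
4 7
8 12
10 11
2 10
2 9
4 9
4 12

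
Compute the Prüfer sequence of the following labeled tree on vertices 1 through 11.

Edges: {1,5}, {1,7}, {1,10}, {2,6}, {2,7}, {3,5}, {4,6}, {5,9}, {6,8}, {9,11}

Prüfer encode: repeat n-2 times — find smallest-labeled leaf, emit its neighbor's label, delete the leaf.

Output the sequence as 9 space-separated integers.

Answer: 5 6 6 2 7 1 1 5 9

Derivation:
Step 1: leaves = {3,4,8,10,11}. Remove smallest leaf 3, emit neighbor 5.
Step 2: leaves = {4,8,10,11}. Remove smallest leaf 4, emit neighbor 6.
Step 3: leaves = {8,10,11}. Remove smallest leaf 8, emit neighbor 6.
Step 4: leaves = {6,10,11}. Remove smallest leaf 6, emit neighbor 2.
Step 5: leaves = {2,10,11}. Remove smallest leaf 2, emit neighbor 7.
Step 6: leaves = {7,10,11}. Remove smallest leaf 7, emit neighbor 1.
Step 7: leaves = {10,11}. Remove smallest leaf 10, emit neighbor 1.
Step 8: leaves = {1,11}. Remove smallest leaf 1, emit neighbor 5.
Step 9: leaves = {5,11}. Remove smallest leaf 5, emit neighbor 9.
Done: 2 vertices remain (9, 11). Sequence = [5 6 6 2 7 1 1 5 9]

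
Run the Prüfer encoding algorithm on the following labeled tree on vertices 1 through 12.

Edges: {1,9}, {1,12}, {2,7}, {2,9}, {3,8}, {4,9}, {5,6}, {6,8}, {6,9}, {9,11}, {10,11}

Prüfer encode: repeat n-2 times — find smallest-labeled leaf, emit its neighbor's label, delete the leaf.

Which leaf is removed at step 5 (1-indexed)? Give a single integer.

Answer: 2

Derivation:
Step 1: current leaves = {3,4,5,7,10,12}. Remove leaf 3 (neighbor: 8).
Step 2: current leaves = {4,5,7,8,10,12}. Remove leaf 4 (neighbor: 9).
Step 3: current leaves = {5,7,8,10,12}. Remove leaf 5 (neighbor: 6).
Step 4: current leaves = {7,8,10,12}. Remove leaf 7 (neighbor: 2).
Step 5: current leaves = {2,8,10,12}. Remove leaf 2 (neighbor: 9).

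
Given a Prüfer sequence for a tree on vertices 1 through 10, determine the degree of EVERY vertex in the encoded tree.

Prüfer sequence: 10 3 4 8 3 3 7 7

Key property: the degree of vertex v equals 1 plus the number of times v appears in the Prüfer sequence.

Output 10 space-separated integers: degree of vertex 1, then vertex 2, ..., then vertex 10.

Answer: 1 1 4 2 1 1 3 2 1 2

Derivation:
p_1 = 10: count[10] becomes 1
p_2 = 3: count[3] becomes 1
p_3 = 4: count[4] becomes 1
p_4 = 8: count[8] becomes 1
p_5 = 3: count[3] becomes 2
p_6 = 3: count[3] becomes 3
p_7 = 7: count[7] becomes 1
p_8 = 7: count[7] becomes 2
Degrees (1 + count): deg[1]=1+0=1, deg[2]=1+0=1, deg[3]=1+3=4, deg[4]=1+1=2, deg[5]=1+0=1, deg[6]=1+0=1, deg[7]=1+2=3, deg[8]=1+1=2, deg[9]=1+0=1, deg[10]=1+1=2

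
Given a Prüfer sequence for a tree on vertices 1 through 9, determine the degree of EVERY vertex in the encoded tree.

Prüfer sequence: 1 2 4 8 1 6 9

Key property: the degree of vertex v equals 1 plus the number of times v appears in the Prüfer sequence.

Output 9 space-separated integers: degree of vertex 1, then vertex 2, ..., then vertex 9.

Answer: 3 2 1 2 1 2 1 2 2

Derivation:
p_1 = 1: count[1] becomes 1
p_2 = 2: count[2] becomes 1
p_3 = 4: count[4] becomes 1
p_4 = 8: count[8] becomes 1
p_5 = 1: count[1] becomes 2
p_6 = 6: count[6] becomes 1
p_7 = 9: count[9] becomes 1
Degrees (1 + count): deg[1]=1+2=3, deg[2]=1+1=2, deg[3]=1+0=1, deg[4]=1+1=2, deg[5]=1+0=1, deg[6]=1+1=2, deg[7]=1+0=1, deg[8]=1+1=2, deg[9]=1+1=2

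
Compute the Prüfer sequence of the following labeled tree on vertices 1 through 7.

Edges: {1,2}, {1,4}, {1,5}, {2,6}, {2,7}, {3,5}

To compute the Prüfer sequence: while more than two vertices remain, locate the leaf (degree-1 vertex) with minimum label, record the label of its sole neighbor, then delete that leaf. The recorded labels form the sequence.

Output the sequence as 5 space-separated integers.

Step 1: leaves = {3,4,6,7}. Remove smallest leaf 3, emit neighbor 5.
Step 2: leaves = {4,5,6,7}. Remove smallest leaf 4, emit neighbor 1.
Step 3: leaves = {5,6,7}. Remove smallest leaf 5, emit neighbor 1.
Step 4: leaves = {1,6,7}. Remove smallest leaf 1, emit neighbor 2.
Step 5: leaves = {6,7}. Remove smallest leaf 6, emit neighbor 2.
Done: 2 vertices remain (2, 7). Sequence = [5 1 1 2 2]

Answer: 5 1 1 2 2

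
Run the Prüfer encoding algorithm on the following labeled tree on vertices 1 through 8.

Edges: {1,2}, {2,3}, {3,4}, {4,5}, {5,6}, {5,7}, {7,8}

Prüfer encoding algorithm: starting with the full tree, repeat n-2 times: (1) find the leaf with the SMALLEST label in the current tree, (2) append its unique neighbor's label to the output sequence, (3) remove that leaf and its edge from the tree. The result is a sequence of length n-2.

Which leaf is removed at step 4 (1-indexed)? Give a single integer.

Step 1: current leaves = {1,6,8}. Remove leaf 1 (neighbor: 2).
Step 2: current leaves = {2,6,8}. Remove leaf 2 (neighbor: 3).
Step 3: current leaves = {3,6,8}. Remove leaf 3 (neighbor: 4).
Step 4: current leaves = {4,6,8}. Remove leaf 4 (neighbor: 5).

Answer: 4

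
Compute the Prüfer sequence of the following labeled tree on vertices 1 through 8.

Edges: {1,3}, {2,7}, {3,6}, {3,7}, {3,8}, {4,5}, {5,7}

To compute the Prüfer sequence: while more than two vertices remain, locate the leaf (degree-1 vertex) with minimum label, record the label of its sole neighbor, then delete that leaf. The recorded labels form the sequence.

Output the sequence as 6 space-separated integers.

Answer: 3 7 5 7 3 3

Derivation:
Step 1: leaves = {1,2,4,6,8}. Remove smallest leaf 1, emit neighbor 3.
Step 2: leaves = {2,4,6,8}. Remove smallest leaf 2, emit neighbor 7.
Step 3: leaves = {4,6,8}. Remove smallest leaf 4, emit neighbor 5.
Step 4: leaves = {5,6,8}. Remove smallest leaf 5, emit neighbor 7.
Step 5: leaves = {6,7,8}. Remove smallest leaf 6, emit neighbor 3.
Step 6: leaves = {7,8}. Remove smallest leaf 7, emit neighbor 3.
Done: 2 vertices remain (3, 8). Sequence = [3 7 5 7 3 3]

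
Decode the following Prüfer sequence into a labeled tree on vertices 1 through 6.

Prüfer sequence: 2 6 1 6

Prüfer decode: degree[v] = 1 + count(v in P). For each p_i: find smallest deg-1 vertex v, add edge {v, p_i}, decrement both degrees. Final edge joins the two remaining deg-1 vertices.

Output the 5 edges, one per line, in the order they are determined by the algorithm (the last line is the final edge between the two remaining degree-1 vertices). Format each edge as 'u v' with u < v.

Initial degrees: {1:2, 2:2, 3:1, 4:1, 5:1, 6:3}
Step 1: smallest deg-1 vertex = 3, p_1 = 2. Add edge {2,3}. Now deg[3]=0, deg[2]=1.
Step 2: smallest deg-1 vertex = 2, p_2 = 6. Add edge {2,6}. Now deg[2]=0, deg[6]=2.
Step 3: smallest deg-1 vertex = 4, p_3 = 1. Add edge {1,4}. Now deg[4]=0, deg[1]=1.
Step 4: smallest deg-1 vertex = 1, p_4 = 6. Add edge {1,6}. Now deg[1]=0, deg[6]=1.
Final: two remaining deg-1 vertices are 5, 6. Add edge {5,6}.

Answer: 2 3
2 6
1 4
1 6
5 6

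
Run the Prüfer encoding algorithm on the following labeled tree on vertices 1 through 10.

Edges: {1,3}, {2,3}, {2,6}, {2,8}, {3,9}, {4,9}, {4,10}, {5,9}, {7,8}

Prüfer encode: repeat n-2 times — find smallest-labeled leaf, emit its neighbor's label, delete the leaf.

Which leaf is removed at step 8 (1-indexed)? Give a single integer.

Step 1: current leaves = {1,5,6,7,10}. Remove leaf 1 (neighbor: 3).
Step 2: current leaves = {5,6,7,10}. Remove leaf 5 (neighbor: 9).
Step 3: current leaves = {6,7,10}. Remove leaf 6 (neighbor: 2).
Step 4: current leaves = {7,10}. Remove leaf 7 (neighbor: 8).
Step 5: current leaves = {8,10}. Remove leaf 8 (neighbor: 2).
Step 6: current leaves = {2,10}. Remove leaf 2 (neighbor: 3).
Step 7: current leaves = {3,10}. Remove leaf 3 (neighbor: 9).
Step 8: current leaves = {9,10}. Remove leaf 9 (neighbor: 4).

Answer: 9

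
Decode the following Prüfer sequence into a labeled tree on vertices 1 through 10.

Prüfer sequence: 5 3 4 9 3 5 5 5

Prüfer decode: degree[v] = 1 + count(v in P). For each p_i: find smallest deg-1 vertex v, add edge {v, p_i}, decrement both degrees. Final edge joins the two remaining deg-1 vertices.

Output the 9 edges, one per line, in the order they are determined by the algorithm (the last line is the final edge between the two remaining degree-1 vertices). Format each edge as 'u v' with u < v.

Answer: 1 5
2 3
4 6
4 9
3 7
3 5
5 8
5 9
5 10

Derivation:
Initial degrees: {1:1, 2:1, 3:3, 4:2, 5:5, 6:1, 7:1, 8:1, 9:2, 10:1}
Step 1: smallest deg-1 vertex = 1, p_1 = 5. Add edge {1,5}. Now deg[1]=0, deg[5]=4.
Step 2: smallest deg-1 vertex = 2, p_2 = 3. Add edge {2,3}. Now deg[2]=0, deg[3]=2.
Step 3: smallest deg-1 vertex = 6, p_3 = 4. Add edge {4,6}. Now deg[6]=0, deg[4]=1.
Step 4: smallest deg-1 vertex = 4, p_4 = 9. Add edge {4,9}. Now deg[4]=0, deg[9]=1.
Step 5: smallest deg-1 vertex = 7, p_5 = 3. Add edge {3,7}. Now deg[7]=0, deg[3]=1.
Step 6: smallest deg-1 vertex = 3, p_6 = 5. Add edge {3,5}. Now deg[3]=0, deg[5]=3.
Step 7: smallest deg-1 vertex = 8, p_7 = 5. Add edge {5,8}. Now deg[8]=0, deg[5]=2.
Step 8: smallest deg-1 vertex = 9, p_8 = 5. Add edge {5,9}. Now deg[9]=0, deg[5]=1.
Final: two remaining deg-1 vertices are 5, 10. Add edge {5,10}.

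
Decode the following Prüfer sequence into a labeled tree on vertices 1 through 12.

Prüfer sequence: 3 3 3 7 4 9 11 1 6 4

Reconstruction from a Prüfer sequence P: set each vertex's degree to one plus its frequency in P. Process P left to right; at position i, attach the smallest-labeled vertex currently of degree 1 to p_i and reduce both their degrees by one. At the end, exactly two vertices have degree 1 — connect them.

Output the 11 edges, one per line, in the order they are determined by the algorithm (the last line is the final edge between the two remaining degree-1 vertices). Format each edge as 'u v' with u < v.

Initial degrees: {1:2, 2:1, 3:4, 4:3, 5:1, 6:2, 7:2, 8:1, 9:2, 10:1, 11:2, 12:1}
Step 1: smallest deg-1 vertex = 2, p_1 = 3. Add edge {2,3}. Now deg[2]=0, deg[3]=3.
Step 2: smallest deg-1 vertex = 5, p_2 = 3. Add edge {3,5}. Now deg[5]=0, deg[3]=2.
Step 3: smallest deg-1 vertex = 8, p_3 = 3. Add edge {3,8}. Now deg[8]=0, deg[3]=1.
Step 4: smallest deg-1 vertex = 3, p_4 = 7. Add edge {3,7}. Now deg[3]=0, deg[7]=1.
Step 5: smallest deg-1 vertex = 7, p_5 = 4. Add edge {4,7}. Now deg[7]=0, deg[4]=2.
Step 6: smallest deg-1 vertex = 10, p_6 = 9. Add edge {9,10}. Now deg[10]=0, deg[9]=1.
Step 7: smallest deg-1 vertex = 9, p_7 = 11. Add edge {9,11}. Now deg[9]=0, deg[11]=1.
Step 8: smallest deg-1 vertex = 11, p_8 = 1. Add edge {1,11}. Now deg[11]=0, deg[1]=1.
Step 9: smallest deg-1 vertex = 1, p_9 = 6. Add edge {1,6}. Now deg[1]=0, deg[6]=1.
Step 10: smallest deg-1 vertex = 6, p_10 = 4. Add edge {4,6}. Now deg[6]=0, deg[4]=1.
Final: two remaining deg-1 vertices are 4, 12. Add edge {4,12}.

Answer: 2 3
3 5
3 8
3 7
4 7
9 10
9 11
1 11
1 6
4 6
4 12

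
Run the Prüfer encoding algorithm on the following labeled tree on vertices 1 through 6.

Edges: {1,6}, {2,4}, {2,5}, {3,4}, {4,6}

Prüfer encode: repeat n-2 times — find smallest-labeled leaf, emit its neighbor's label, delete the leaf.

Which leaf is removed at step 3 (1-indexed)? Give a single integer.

Answer: 5

Derivation:
Step 1: current leaves = {1,3,5}. Remove leaf 1 (neighbor: 6).
Step 2: current leaves = {3,5,6}. Remove leaf 3 (neighbor: 4).
Step 3: current leaves = {5,6}. Remove leaf 5 (neighbor: 2).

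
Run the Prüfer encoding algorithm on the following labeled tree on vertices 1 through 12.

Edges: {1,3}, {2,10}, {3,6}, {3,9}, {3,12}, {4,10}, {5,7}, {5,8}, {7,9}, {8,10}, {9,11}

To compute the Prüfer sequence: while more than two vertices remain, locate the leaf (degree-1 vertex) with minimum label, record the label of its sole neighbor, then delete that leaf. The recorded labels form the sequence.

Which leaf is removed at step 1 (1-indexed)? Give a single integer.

Answer: 1

Derivation:
Step 1: current leaves = {1,2,4,6,11,12}. Remove leaf 1 (neighbor: 3).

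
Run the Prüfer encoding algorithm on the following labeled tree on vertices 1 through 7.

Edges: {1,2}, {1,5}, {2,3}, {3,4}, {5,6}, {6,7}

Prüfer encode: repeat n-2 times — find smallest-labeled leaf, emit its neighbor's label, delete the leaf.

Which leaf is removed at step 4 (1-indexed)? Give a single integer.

Answer: 1

Derivation:
Step 1: current leaves = {4,7}. Remove leaf 4 (neighbor: 3).
Step 2: current leaves = {3,7}. Remove leaf 3 (neighbor: 2).
Step 3: current leaves = {2,7}. Remove leaf 2 (neighbor: 1).
Step 4: current leaves = {1,7}. Remove leaf 1 (neighbor: 5).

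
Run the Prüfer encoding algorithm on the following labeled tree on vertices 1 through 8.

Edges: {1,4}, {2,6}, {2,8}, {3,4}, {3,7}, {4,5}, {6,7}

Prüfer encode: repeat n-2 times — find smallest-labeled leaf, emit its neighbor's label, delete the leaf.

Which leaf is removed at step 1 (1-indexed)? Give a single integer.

Answer: 1

Derivation:
Step 1: current leaves = {1,5,8}. Remove leaf 1 (neighbor: 4).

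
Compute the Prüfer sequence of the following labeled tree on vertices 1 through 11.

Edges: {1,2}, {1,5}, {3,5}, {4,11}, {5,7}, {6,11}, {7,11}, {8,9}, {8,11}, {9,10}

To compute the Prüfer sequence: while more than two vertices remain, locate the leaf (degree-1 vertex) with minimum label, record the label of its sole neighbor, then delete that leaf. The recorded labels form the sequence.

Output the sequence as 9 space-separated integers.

Step 1: leaves = {2,3,4,6,10}. Remove smallest leaf 2, emit neighbor 1.
Step 2: leaves = {1,3,4,6,10}. Remove smallest leaf 1, emit neighbor 5.
Step 3: leaves = {3,4,6,10}. Remove smallest leaf 3, emit neighbor 5.
Step 4: leaves = {4,5,6,10}. Remove smallest leaf 4, emit neighbor 11.
Step 5: leaves = {5,6,10}. Remove smallest leaf 5, emit neighbor 7.
Step 6: leaves = {6,7,10}. Remove smallest leaf 6, emit neighbor 11.
Step 7: leaves = {7,10}. Remove smallest leaf 7, emit neighbor 11.
Step 8: leaves = {10,11}. Remove smallest leaf 10, emit neighbor 9.
Step 9: leaves = {9,11}. Remove smallest leaf 9, emit neighbor 8.
Done: 2 vertices remain (8, 11). Sequence = [1 5 5 11 7 11 11 9 8]

Answer: 1 5 5 11 7 11 11 9 8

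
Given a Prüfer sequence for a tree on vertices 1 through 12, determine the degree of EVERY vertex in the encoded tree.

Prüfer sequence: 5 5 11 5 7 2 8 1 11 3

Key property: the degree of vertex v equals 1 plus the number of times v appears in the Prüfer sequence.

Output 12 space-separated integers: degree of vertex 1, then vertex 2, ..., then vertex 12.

p_1 = 5: count[5] becomes 1
p_2 = 5: count[5] becomes 2
p_3 = 11: count[11] becomes 1
p_4 = 5: count[5] becomes 3
p_5 = 7: count[7] becomes 1
p_6 = 2: count[2] becomes 1
p_7 = 8: count[8] becomes 1
p_8 = 1: count[1] becomes 1
p_9 = 11: count[11] becomes 2
p_10 = 3: count[3] becomes 1
Degrees (1 + count): deg[1]=1+1=2, deg[2]=1+1=2, deg[3]=1+1=2, deg[4]=1+0=1, deg[5]=1+3=4, deg[6]=1+0=1, deg[7]=1+1=2, deg[8]=1+1=2, deg[9]=1+0=1, deg[10]=1+0=1, deg[11]=1+2=3, deg[12]=1+0=1

Answer: 2 2 2 1 4 1 2 2 1 1 3 1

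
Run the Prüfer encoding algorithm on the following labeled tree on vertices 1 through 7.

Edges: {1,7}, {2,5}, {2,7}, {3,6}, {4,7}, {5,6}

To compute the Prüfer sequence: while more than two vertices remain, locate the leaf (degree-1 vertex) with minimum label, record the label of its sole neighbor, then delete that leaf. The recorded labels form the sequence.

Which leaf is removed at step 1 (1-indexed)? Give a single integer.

Answer: 1

Derivation:
Step 1: current leaves = {1,3,4}. Remove leaf 1 (neighbor: 7).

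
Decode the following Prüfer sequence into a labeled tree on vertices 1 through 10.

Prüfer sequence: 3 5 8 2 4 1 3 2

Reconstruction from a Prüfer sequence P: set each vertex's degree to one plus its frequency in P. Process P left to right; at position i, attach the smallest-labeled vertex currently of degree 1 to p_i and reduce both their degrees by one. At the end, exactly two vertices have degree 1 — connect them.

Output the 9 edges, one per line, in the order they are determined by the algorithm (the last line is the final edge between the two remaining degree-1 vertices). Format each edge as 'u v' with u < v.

Answer: 3 6
5 7
5 8
2 8
4 9
1 4
1 3
2 3
2 10

Derivation:
Initial degrees: {1:2, 2:3, 3:3, 4:2, 5:2, 6:1, 7:1, 8:2, 9:1, 10:1}
Step 1: smallest deg-1 vertex = 6, p_1 = 3. Add edge {3,6}. Now deg[6]=0, deg[3]=2.
Step 2: smallest deg-1 vertex = 7, p_2 = 5. Add edge {5,7}. Now deg[7]=0, deg[5]=1.
Step 3: smallest deg-1 vertex = 5, p_3 = 8. Add edge {5,8}. Now deg[5]=0, deg[8]=1.
Step 4: smallest deg-1 vertex = 8, p_4 = 2. Add edge {2,8}. Now deg[8]=0, deg[2]=2.
Step 5: smallest deg-1 vertex = 9, p_5 = 4. Add edge {4,9}. Now deg[9]=0, deg[4]=1.
Step 6: smallest deg-1 vertex = 4, p_6 = 1. Add edge {1,4}. Now deg[4]=0, deg[1]=1.
Step 7: smallest deg-1 vertex = 1, p_7 = 3. Add edge {1,3}. Now deg[1]=0, deg[3]=1.
Step 8: smallest deg-1 vertex = 3, p_8 = 2. Add edge {2,3}. Now deg[3]=0, deg[2]=1.
Final: two remaining deg-1 vertices are 2, 10. Add edge {2,10}.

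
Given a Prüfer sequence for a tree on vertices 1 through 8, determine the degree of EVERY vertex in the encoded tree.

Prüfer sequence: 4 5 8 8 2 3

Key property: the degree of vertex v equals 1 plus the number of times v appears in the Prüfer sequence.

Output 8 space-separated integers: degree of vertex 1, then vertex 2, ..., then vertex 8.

p_1 = 4: count[4] becomes 1
p_2 = 5: count[5] becomes 1
p_3 = 8: count[8] becomes 1
p_4 = 8: count[8] becomes 2
p_5 = 2: count[2] becomes 1
p_6 = 3: count[3] becomes 1
Degrees (1 + count): deg[1]=1+0=1, deg[2]=1+1=2, deg[3]=1+1=2, deg[4]=1+1=2, deg[5]=1+1=2, deg[6]=1+0=1, deg[7]=1+0=1, deg[8]=1+2=3

Answer: 1 2 2 2 2 1 1 3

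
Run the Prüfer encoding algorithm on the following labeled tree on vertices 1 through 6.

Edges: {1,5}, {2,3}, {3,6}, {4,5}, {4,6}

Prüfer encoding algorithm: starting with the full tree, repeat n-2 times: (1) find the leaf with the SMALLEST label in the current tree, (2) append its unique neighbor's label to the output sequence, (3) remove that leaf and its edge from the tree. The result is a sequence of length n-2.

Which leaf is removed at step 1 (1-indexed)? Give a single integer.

Answer: 1

Derivation:
Step 1: current leaves = {1,2}. Remove leaf 1 (neighbor: 5).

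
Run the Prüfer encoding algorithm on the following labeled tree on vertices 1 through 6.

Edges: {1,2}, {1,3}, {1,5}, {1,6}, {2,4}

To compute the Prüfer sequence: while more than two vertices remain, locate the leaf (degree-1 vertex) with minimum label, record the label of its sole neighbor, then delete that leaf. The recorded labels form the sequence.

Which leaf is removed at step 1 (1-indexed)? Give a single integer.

Step 1: current leaves = {3,4,5,6}. Remove leaf 3 (neighbor: 1).

Answer: 3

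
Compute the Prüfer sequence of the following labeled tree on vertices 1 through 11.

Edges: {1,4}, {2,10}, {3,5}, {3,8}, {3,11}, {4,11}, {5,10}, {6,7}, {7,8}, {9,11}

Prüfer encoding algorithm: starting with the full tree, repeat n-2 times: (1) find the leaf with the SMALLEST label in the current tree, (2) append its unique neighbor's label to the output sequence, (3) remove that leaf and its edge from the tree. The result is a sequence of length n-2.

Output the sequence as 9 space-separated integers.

Step 1: leaves = {1,2,6,9}. Remove smallest leaf 1, emit neighbor 4.
Step 2: leaves = {2,4,6,9}. Remove smallest leaf 2, emit neighbor 10.
Step 3: leaves = {4,6,9,10}. Remove smallest leaf 4, emit neighbor 11.
Step 4: leaves = {6,9,10}. Remove smallest leaf 6, emit neighbor 7.
Step 5: leaves = {7,9,10}. Remove smallest leaf 7, emit neighbor 8.
Step 6: leaves = {8,9,10}. Remove smallest leaf 8, emit neighbor 3.
Step 7: leaves = {9,10}. Remove smallest leaf 9, emit neighbor 11.
Step 8: leaves = {10,11}. Remove smallest leaf 10, emit neighbor 5.
Step 9: leaves = {5,11}. Remove smallest leaf 5, emit neighbor 3.
Done: 2 vertices remain (3, 11). Sequence = [4 10 11 7 8 3 11 5 3]

Answer: 4 10 11 7 8 3 11 5 3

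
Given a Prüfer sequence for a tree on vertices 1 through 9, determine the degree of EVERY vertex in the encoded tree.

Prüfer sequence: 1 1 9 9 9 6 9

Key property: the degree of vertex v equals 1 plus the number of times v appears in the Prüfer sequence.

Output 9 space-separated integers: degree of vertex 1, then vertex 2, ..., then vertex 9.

Answer: 3 1 1 1 1 2 1 1 5

Derivation:
p_1 = 1: count[1] becomes 1
p_2 = 1: count[1] becomes 2
p_3 = 9: count[9] becomes 1
p_4 = 9: count[9] becomes 2
p_5 = 9: count[9] becomes 3
p_6 = 6: count[6] becomes 1
p_7 = 9: count[9] becomes 4
Degrees (1 + count): deg[1]=1+2=3, deg[2]=1+0=1, deg[3]=1+0=1, deg[4]=1+0=1, deg[5]=1+0=1, deg[6]=1+1=2, deg[7]=1+0=1, deg[8]=1+0=1, deg[9]=1+4=5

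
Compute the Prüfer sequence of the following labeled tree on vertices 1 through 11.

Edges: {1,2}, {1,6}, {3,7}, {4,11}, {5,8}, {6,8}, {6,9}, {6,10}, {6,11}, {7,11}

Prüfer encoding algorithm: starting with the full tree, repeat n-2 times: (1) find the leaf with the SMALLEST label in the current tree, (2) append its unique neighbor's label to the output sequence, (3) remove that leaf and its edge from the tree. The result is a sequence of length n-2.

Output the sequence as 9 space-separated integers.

Step 1: leaves = {2,3,4,5,9,10}. Remove smallest leaf 2, emit neighbor 1.
Step 2: leaves = {1,3,4,5,9,10}. Remove smallest leaf 1, emit neighbor 6.
Step 3: leaves = {3,4,5,9,10}. Remove smallest leaf 3, emit neighbor 7.
Step 4: leaves = {4,5,7,9,10}. Remove smallest leaf 4, emit neighbor 11.
Step 5: leaves = {5,7,9,10}. Remove smallest leaf 5, emit neighbor 8.
Step 6: leaves = {7,8,9,10}. Remove smallest leaf 7, emit neighbor 11.
Step 7: leaves = {8,9,10,11}. Remove smallest leaf 8, emit neighbor 6.
Step 8: leaves = {9,10,11}. Remove smallest leaf 9, emit neighbor 6.
Step 9: leaves = {10,11}. Remove smallest leaf 10, emit neighbor 6.
Done: 2 vertices remain (6, 11). Sequence = [1 6 7 11 8 11 6 6 6]

Answer: 1 6 7 11 8 11 6 6 6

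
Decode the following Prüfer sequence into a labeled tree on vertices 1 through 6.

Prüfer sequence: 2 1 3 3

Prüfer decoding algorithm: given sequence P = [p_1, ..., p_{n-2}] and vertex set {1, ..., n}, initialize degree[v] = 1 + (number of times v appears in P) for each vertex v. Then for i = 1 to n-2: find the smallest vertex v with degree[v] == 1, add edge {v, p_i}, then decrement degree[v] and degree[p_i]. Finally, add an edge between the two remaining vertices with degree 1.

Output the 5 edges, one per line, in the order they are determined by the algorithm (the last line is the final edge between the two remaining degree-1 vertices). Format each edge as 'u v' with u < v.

Initial degrees: {1:2, 2:2, 3:3, 4:1, 5:1, 6:1}
Step 1: smallest deg-1 vertex = 4, p_1 = 2. Add edge {2,4}. Now deg[4]=0, deg[2]=1.
Step 2: smallest deg-1 vertex = 2, p_2 = 1. Add edge {1,2}. Now deg[2]=0, deg[1]=1.
Step 3: smallest deg-1 vertex = 1, p_3 = 3. Add edge {1,3}. Now deg[1]=0, deg[3]=2.
Step 4: smallest deg-1 vertex = 5, p_4 = 3. Add edge {3,5}. Now deg[5]=0, deg[3]=1.
Final: two remaining deg-1 vertices are 3, 6. Add edge {3,6}.

Answer: 2 4
1 2
1 3
3 5
3 6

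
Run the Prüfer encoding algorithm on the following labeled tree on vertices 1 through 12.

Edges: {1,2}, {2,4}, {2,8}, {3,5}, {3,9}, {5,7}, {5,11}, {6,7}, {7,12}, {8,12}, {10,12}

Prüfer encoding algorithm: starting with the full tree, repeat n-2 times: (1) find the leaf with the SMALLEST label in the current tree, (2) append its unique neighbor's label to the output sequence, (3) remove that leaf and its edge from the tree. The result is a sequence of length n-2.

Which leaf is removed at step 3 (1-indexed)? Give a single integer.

Step 1: current leaves = {1,4,6,9,10,11}. Remove leaf 1 (neighbor: 2).
Step 2: current leaves = {4,6,9,10,11}. Remove leaf 4 (neighbor: 2).
Step 3: current leaves = {2,6,9,10,11}. Remove leaf 2 (neighbor: 8).

Answer: 2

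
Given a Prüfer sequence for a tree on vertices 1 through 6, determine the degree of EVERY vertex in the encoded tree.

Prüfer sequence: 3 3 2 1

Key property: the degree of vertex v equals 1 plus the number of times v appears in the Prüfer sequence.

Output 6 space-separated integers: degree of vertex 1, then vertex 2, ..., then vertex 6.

Answer: 2 2 3 1 1 1

Derivation:
p_1 = 3: count[3] becomes 1
p_2 = 3: count[3] becomes 2
p_3 = 2: count[2] becomes 1
p_4 = 1: count[1] becomes 1
Degrees (1 + count): deg[1]=1+1=2, deg[2]=1+1=2, deg[3]=1+2=3, deg[4]=1+0=1, deg[5]=1+0=1, deg[6]=1+0=1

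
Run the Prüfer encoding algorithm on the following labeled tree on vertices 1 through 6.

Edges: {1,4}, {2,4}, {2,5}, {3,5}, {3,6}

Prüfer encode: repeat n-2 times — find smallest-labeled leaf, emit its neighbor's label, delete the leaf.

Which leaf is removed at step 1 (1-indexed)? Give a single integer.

Answer: 1

Derivation:
Step 1: current leaves = {1,6}. Remove leaf 1 (neighbor: 4).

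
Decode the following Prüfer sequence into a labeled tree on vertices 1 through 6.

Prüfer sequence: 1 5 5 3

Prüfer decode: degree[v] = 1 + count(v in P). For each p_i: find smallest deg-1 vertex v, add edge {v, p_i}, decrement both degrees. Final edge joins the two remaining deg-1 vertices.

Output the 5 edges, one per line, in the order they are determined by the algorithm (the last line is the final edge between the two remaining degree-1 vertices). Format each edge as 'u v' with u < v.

Initial degrees: {1:2, 2:1, 3:2, 4:1, 5:3, 6:1}
Step 1: smallest deg-1 vertex = 2, p_1 = 1. Add edge {1,2}. Now deg[2]=0, deg[1]=1.
Step 2: smallest deg-1 vertex = 1, p_2 = 5. Add edge {1,5}. Now deg[1]=0, deg[5]=2.
Step 3: smallest deg-1 vertex = 4, p_3 = 5. Add edge {4,5}. Now deg[4]=0, deg[5]=1.
Step 4: smallest deg-1 vertex = 5, p_4 = 3. Add edge {3,5}. Now deg[5]=0, deg[3]=1.
Final: two remaining deg-1 vertices are 3, 6. Add edge {3,6}.

Answer: 1 2
1 5
4 5
3 5
3 6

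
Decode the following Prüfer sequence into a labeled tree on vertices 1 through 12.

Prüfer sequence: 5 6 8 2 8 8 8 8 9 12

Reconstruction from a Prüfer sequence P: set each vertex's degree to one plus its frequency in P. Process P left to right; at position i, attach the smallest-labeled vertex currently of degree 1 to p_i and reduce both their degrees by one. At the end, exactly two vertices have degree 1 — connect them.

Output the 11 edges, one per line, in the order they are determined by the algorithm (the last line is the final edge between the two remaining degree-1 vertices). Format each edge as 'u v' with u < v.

Initial degrees: {1:1, 2:2, 3:1, 4:1, 5:2, 6:2, 7:1, 8:6, 9:2, 10:1, 11:1, 12:2}
Step 1: smallest deg-1 vertex = 1, p_1 = 5. Add edge {1,5}. Now deg[1]=0, deg[5]=1.
Step 2: smallest deg-1 vertex = 3, p_2 = 6. Add edge {3,6}. Now deg[3]=0, deg[6]=1.
Step 3: smallest deg-1 vertex = 4, p_3 = 8. Add edge {4,8}. Now deg[4]=0, deg[8]=5.
Step 4: smallest deg-1 vertex = 5, p_4 = 2. Add edge {2,5}. Now deg[5]=0, deg[2]=1.
Step 5: smallest deg-1 vertex = 2, p_5 = 8. Add edge {2,8}. Now deg[2]=0, deg[8]=4.
Step 6: smallest deg-1 vertex = 6, p_6 = 8. Add edge {6,8}. Now deg[6]=0, deg[8]=3.
Step 7: smallest deg-1 vertex = 7, p_7 = 8. Add edge {7,8}. Now deg[7]=0, deg[8]=2.
Step 8: smallest deg-1 vertex = 10, p_8 = 8. Add edge {8,10}. Now deg[10]=0, deg[8]=1.
Step 9: smallest deg-1 vertex = 8, p_9 = 9. Add edge {8,9}. Now deg[8]=0, deg[9]=1.
Step 10: smallest deg-1 vertex = 9, p_10 = 12. Add edge {9,12}. Now deg[9]=0, deg[12]=1.
Final: two remaining deg-1 vertices are 11, 12. Add edge {11,12}.

Answer: 1 5
3 6
4 8
2 5
2 8
6 8
7 8
8 10
8 9
9 12
11 12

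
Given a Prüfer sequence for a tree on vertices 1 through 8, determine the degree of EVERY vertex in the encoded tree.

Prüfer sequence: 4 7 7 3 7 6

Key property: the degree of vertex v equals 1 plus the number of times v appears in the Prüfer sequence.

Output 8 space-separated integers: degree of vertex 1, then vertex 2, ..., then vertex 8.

Answer: 1 1 2 2 1 2 4 1

Derivation:
p_1 = 4: count[4] becomes 1
p_2 = 7: count[7] becomes 1
p_3 = 7: count[7] becomes 2
p_4 = 3: count[3] becomes 1
p_5 = 7: count[7] becomes 3
p_6 = 6: count[6] becomes 1
Degrees (1 + count): deg[1]=1+0=1, deg[2]=1+0=1, deg[3]=1+1=2, deg[4]=1+1=2, deg[5]=1+0=1, deg[6]=1+1=2, deg[7]=1+3=4, deg[8]=1+0=1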